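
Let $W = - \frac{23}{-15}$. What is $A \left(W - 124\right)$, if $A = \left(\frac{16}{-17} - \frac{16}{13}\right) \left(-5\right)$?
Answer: $- \frac{293920}{221} \approx -1330.0$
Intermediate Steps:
$W = \frac{23}{15}$ ($W = \left(-23\right) \left(- \frac{1}{15}\right) = \frac{23}{15} \approx 1.5333$)
$A = \frac{2400}{221}$ ($A = \left(16 \left(- \frac{1}{17}\right) - \frac{16}{13}\right) \left(-5\right) = \left(- \frac{16}{17} - \frac{16}{13}\right) \left(-5\right) = \left(- \frac{480}{221}\right) \left(-5\right) = \frac{2400}{221} \approx 10.86$)
$A \left(W - 124\right) = \frac{2400 \left(\frac{23}{15} - 124\right)}{221} = \frac{2400}{221} \left(- \frac{1837}{15}\right) = - \frac{293920}{221}$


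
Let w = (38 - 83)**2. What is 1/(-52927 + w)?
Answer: -1/50902 ≈ -1.9646e-5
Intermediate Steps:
w = 2025 (w = (-45)**2 = 2025)
1/(-52927 + w) = 1/(-52927 + 2025) = 1/(-50902) = -1/50902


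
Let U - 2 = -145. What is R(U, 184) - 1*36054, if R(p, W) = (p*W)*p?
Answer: 3726562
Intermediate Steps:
U = -143 (U = 2 - 145 = -143)
R(p, W) = W*p² (R(p, W) = (W*p)*p = W*p²)
R(U, 184) - 1*36054 = 184*(-143)² - 1*36054 = 184*20449 - 36054 = 3762616 - 36054 = 3726562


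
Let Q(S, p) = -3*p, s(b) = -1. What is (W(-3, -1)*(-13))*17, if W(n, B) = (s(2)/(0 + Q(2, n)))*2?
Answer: 442/9 ≈ 49.111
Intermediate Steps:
W(n, B) = 2/(3*n) (W(n, B) = (-1/(0 - 3*n))*2 = (-1/(-3*n))*2 = (-1/(3*n)*(-1))*2 = (1/(3*n))*2 = 2/(3*n))
(W(-3, -1)*(-13))*17 = (((⅔)/(-3))*(-13))*17 = (((⅔)*(-⅓))*(-13))*17 = -2/9*(-13)*17 = (26/9)*17 = 442/9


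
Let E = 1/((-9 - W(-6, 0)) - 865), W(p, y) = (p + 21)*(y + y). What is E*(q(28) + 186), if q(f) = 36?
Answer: -111/437 ≈ -0.25400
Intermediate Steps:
W(p, y) = 2*y*(21 + p) (W(p, y) = (21 + p)*(2*y) = 2*y*(21 + p))
E = -1/874 (E = 1/((-9 - 2*0*(21 - 6)) - 865) = 1/((-9 - 2*0*15) - 865) = 1/((-9 - 1*0) - 865) = 1/((-9 + 0) - 865) = 1/(-9 - 865) = 1/(-874) = -1/874 ≈ -0.0011442)
E*(q(28) + 186) = -(36 + 186)/874 = -1/874*222 = -111/437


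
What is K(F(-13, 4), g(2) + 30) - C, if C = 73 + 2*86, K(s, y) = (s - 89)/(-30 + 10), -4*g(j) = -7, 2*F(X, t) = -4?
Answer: -4809/20 ≈ -240.45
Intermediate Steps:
F(X, t) = -2 (F(X, t) = (½)*(-4) = -2)
g(j) = 7/4 (g(j) = -¼*(-7) = 7/4)
K(s, y) = 89/20 - s/20 (K(s, y) = (-89 + s)/(-20) = (-89 + s)*(-1/20) = 89/20 - s/20)
C = 245 (C = 73 + 172 = 245)
K(F(-13, 4), g(2) + 30) - C = (89/20 - 1/20*(-2)) - 1*245 = (89/20 + ⅒) - 245 = 91/20 - 245 = -4809/20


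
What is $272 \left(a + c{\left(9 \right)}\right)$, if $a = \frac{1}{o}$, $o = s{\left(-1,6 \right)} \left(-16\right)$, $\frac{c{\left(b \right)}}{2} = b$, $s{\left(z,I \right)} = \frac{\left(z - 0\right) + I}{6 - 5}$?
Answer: $\frac{24463}{5} \approx 4892.6$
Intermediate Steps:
$s{\left(z,I \right)} = I + z$ ($s{\left(z,I \right)} = \frac{\left(z + 0\right) + I}{1} = \left(z + I\right) 1 = \left(I + z\right) 1 = I + z$)
$c{\left(b \right)} = 2 b$
$o = -80$ ($o = \left(6 - 1\right) \left(-16\right) = 5 \left(-16\right) = -80$)
$a = - \frac{1}{80}$ ($a = \frac{1}{-80} = - \frac{1}{80} \approx -0.0125$)
$272 \left(a + c{\left(9 \right)}\right) = 272 \left(- \frac{1}{80} + 2 \cdot 9\right) = 272 \left(- \frac{1}{80} + 18\right) = 272 \cdot \frac{1439}{80} = \frac{24463}{5}$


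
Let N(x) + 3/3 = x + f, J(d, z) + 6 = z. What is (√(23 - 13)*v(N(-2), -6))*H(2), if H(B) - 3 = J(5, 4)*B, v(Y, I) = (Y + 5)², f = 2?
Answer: -16*√10 ≈ -50.596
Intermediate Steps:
J(d, z) = -6 + z
N(x) = 1 + x (N(x) = -1 + (x + 2) = -1 + (2 + x) = 1 + x)
v(Y, I) = (5 + Y)²
H(B) = 3 - 2*B (H(B) = 3 + (-6 + 4)*B = 3 - 2*B)
(√(23 - 13)*v(N(-2), -6))*H(2) = (√(23 - 13)*(5 + (1 - 2))²)*(3 - 2*2) = (√10*(5 - 1)²)*(3 - 4) = (√10*4²)*(-1) = (√10*16)*(-1) = (16*√10)*(-1) = -16*√10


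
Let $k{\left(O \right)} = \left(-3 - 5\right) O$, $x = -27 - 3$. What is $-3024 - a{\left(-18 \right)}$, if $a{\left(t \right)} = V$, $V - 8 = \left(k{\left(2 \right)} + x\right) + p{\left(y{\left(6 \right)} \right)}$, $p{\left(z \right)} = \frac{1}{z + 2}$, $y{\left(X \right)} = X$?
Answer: $- \frac{23889}{8} \approx -2986.1$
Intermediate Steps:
$x = -30$ ($x = -27 - 3 = -30$)
$p{\left(z \right)} = \frac{1}{2 + z}$
$k{\left(O \right)} = - 8 O$
$V = - \frac{303}{8}$ ($V = 8 + \left(\left(\left(-8\right) 2 - 30\right) + \frac{1}{2 + 6}\right) = 8 + \left(\left(-16 - 30\right) + \frac{1}{8}\right) = 8 + \left(-46 + \frac{1}{8}\right) = 8 - \frac{367}{8} = - \frac{303}{8} \approx -37.875$)
$a{\left(t \right)} = - \frac{303}{8}$
$-3024 - a{\left(-18 \right)} = -3024 - - \frac{303}{8} = -3024 + \frac{303}{8} = - \frac{23889}{8}$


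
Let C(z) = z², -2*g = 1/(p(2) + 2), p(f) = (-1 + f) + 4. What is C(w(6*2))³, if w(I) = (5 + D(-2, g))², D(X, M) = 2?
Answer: 13841287201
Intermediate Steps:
p(f) = 3 + f
g = -1/14 (g = -1/(2*((3 + 2) + 2)) = -1/(2*(5 + 2)) = -½/7 = -½*⅐ = -1/14 ≈ -0.071429)
w(I) = 49 (w(I) = (5 + 2)² = 7² = 49)
C(w(6*2))³ = (49²)³ = 2401³ = 13841287201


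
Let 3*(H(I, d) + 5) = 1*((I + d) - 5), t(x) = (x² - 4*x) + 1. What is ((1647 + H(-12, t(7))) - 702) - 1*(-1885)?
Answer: 8480/3 ≈ 2826.7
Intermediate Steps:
t(x) = 1 + x² - 4*x
H(I, d) = -20/3 + I/3 + d/3 (H(I, d) = -5 + (1*((I + d) - 5))/3 = -5 + (1*(-5 + I + d))/3 = -5 + (-5 + I + d)/3 = -5 + (-5/3 + I/3 + d/3) = -20/3 + I/3 + d/3)
((1647 + H(-12, t(7))) - 702) - 1*(-1885) = ((1647 + (-20/3 + (⅓)*(-12) + (1 + 7² - 4*7)/3)) - 702) - 1*(-1885) = ((1647 + (-20/3 - 4 + (1 + 49 - 28)/3)) - 702) + 1885 = ((1647 + (-20/3 - 4 + (⅓)*22)) - 702) + 1885 = ((1647 + (-20/3 - 4 + 22/3)) - 702) + 1885 = ((1647 - 10/3) - 702) + 1885 = (4931/3 - 702) + 1885 = 2825/3 + 1885 = 8480/3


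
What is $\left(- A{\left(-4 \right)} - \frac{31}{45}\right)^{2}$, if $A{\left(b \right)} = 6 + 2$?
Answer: $\frac{152881}{2025} \approx 75.497$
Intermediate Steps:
$A{\left(b \right)} = 8$
$\left(- A{\left(-4 \right)} - \frac{31}{45}\right)^{2} = \left(\left(-1\right) 8 - \frac{31}{45}\right)^{2} = \left(-8 - \frac{31}{45}\right)^{2} = \left(- \frac{391}{45}\right)^{2} = \frac{152881}{2025}$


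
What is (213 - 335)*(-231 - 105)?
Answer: 40992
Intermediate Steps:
(213 - 335)*(-231 - 105) = -122*(-336) = 40992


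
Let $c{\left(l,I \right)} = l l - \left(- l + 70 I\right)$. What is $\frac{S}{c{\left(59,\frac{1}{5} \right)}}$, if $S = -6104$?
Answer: $- \frac{3052}{1763} \approx -1.7311$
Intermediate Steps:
$c{\left(l,I \right)} = l + l^{2} - 70 I$ ($c{\left(l,I \right)} = l^{2} - \left(- l + 70 I\right) = l + l^{2} - 70 I$)
$\frac{S}{c{\left(59,\frac{1}{5} \right)}} = - \frac{6104}{59 + 59^{2} - \frac{70}{5}} = - \frac{6104}{59 + 3481 - 14} = - \frac{6104}{3526} = \left(-6104\right) \frac{1}{3526} = - \frac{3052}{1763}$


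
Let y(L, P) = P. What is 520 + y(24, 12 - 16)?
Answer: 516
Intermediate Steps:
520 + y(24, 12 - 16) = 520 + (12 - 16) = 520 - 4 = 516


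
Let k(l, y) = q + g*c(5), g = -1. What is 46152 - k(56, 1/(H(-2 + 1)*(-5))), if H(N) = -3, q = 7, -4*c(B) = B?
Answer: 184575/4 ≈ 46144.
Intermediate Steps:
c(B) = -B/4
k(l, y) = 33/4 (k(l, y) = 7 - (-1)*5/4 = 7 - 1*(-5/4) = 7 + 5/4 = 33/4)
46152 - k(56, 1/(H(-2 + 1)*(-5))) = 46152 - 1*33/4 = 46152 - 33/4 = 184575/4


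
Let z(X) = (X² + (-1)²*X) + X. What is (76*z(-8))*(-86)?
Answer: -313728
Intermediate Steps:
z(X) = X² + 2*X (z(X) = (X² + 1*X) + X = (X² + X) + X = (X + X²) + X = X² + 2*X)
(76*z(-8))*(-86) = (76*(-8*(2 - 8)))*(-86) = (76*(-8*(-6)))*(-86) = (76*48)*(-86) = 3648*(-86) = -313728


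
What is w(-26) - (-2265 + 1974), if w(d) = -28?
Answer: 263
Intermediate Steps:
w(-26) - (-2265 + 1974) = -28 - (-2265 + 1974) = -28 - 1*(-291) = -28 + 291 = 263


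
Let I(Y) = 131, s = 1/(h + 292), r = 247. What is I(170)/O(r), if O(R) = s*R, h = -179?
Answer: 14803/247 ≈ 59.931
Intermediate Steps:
s = 1/113 (s = 1/(-179 + 292) = 1/113 ≈ 0.0088496)
O(R) = R/113
I(170)/O(r) = 131/(((1/113)*247)) = 131/(247/113) = 131*(113/247) = 14803/247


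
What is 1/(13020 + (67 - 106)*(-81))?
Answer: 1/16179 ≈ 6.1809e-5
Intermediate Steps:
1/(13020 + (67 - 106)*(-81)) = 1/(13020 - 39*(-81)) = 1/(13020 + 3159) = 1/16179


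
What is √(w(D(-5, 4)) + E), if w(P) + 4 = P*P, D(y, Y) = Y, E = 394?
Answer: √406 ≈ 20.149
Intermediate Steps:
w(P) = -4 + P² (w(P) = -4 + P*P = -4 + P²)
√(w(D(-5, 4)) + E) = √((-4 + 4²) + 394) = √((-4 + 16) + 394) = √(12 + 394) = √406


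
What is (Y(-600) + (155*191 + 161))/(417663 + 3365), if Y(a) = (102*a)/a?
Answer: 7467/105257 ≈ 0.070941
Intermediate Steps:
Y(a) = 102
(Y(-600) + (155*191 + 161))/(417663 + 3365) = (102 + (155*191 + 161))/(417663 + 3365) = (102 + (29605 + 161))/421028 = (102 + 29766)*(1/421028) = 29868*(1/421028) = 7467/105257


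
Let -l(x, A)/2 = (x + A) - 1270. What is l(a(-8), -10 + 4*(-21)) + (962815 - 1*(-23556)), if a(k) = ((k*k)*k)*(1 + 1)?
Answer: 991147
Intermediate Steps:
a(k) = 2*k**3 (a(k) = (k**2*k)*2 = k**3*2 = 2*k**3)
l(x, A) = 2540 - 2*A - 2*x (l(x, A) = -2*((x + A) - 1270) = -2*((A + x) - 1270) = -2*(-1270 + A + x) = 2540 - 2*A - 2*x)
l(a(-8), -10 + 4*(-21)) + (962815 - 1*(-23556)) = (2540 - 2*(-10 + 4*(-21)) - 4*(-8)**3) + (962815 - 1*(-23556)) = (2540 - 2*(-10 - 84) - 4*(-512)) + (962815 + 23556) = (2540 - 2*(-94) - 2*(-1024)) + 986371 = (2540 + 188 + 2048) + 986371 = 4776 + 986371 = 991147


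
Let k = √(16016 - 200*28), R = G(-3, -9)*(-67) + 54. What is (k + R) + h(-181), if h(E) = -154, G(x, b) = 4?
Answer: -368 + 4*√651 ≈ -265.94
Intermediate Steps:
R = -214 (R = 4*(-67) + 54 = -268 + 54 = -214)
k = 4*√651 (k = √(16016 - 5600) = √10416 = 4*√651 ≈ 102.06)
(k + R) + h(-181) = (4*√651 - 214) - 154 = (-214 + 4*√651) - 154 = -368 + 4*√651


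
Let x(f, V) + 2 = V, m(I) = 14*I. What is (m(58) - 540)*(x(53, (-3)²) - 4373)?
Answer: -1187552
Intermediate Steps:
x(f, V) = -2 + V
(m(58) - 540)*(x(53, (-3)²) - 4373) = (14*58 - 540)*((-2 + (-3)²) - 4373) = (812 - 540)*((-2 + 9) - 4373) = 272*(7 - 4373) = 272*(-4366) = -1187552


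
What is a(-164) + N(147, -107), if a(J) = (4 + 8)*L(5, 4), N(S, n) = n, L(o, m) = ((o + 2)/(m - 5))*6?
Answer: -611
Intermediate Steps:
L(o, m) = 6*(2 + o)/(-5 + m) (L(o, m) = ((2 + o)/(-5 + m))*6 = 6*(2 + o)/(-5 + m))
a(J) = -504 (a(J) = (4 + 8)*(6*(2 + 5)/(-5 + 4)) = 12*(6*7/(-1)) = 12*(6*(-1)*7) = 12*(-42) = -504)
a(-164) + N(147, -107) = -504 - 107 = -611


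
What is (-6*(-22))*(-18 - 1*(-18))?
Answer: 0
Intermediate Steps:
(-6*(-22))*(-18 - 1*(-18)) = 132*(-18 + 18) = 132*0 = 0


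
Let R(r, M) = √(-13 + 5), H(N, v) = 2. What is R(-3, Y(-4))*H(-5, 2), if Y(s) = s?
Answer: 4*I*√2 ≈ 5.6569*I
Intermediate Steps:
R(r, M) = 2*I*√2 (R(r, M) = √(-8) = 2*I*√2)
R(-3, Y(-4))*H(-5, 2) = (2*I*√2)*2 = 4*I*√2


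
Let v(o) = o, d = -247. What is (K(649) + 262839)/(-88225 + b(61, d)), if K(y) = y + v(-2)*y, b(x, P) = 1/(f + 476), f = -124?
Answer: -92290880/31055199 ≈ -2.9718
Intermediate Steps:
b(x, P) = 1/352 (b(x, P) = 1/(-124 + 476) = 1/352)
K(y) = -y (K(y) = y - 2*y = -y)
(K(649) + 262839)/(-88225 + b(61, d)) = (-1*649 + 262839)/(-88225 + 1/352) = (-649 + 262839)/(-31055199/352) = 262190*(-352/31055199) = -92290880/31055199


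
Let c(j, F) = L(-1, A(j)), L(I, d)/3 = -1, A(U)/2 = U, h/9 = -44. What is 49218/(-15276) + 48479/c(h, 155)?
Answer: -123452143/7638 ≈ -16163.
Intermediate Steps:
h = -396 (h = 9*(-44) = -396)
A(U) = 2*U
L(I, d) = -3 (L(I, d) = 3*(-1) = -3)
c(j, F) = -3
49218/(-15276) + 48479/c(h, 155) = 49218/(-15276) + 48479/(-3) = 49218*(-1/15276) + 48479*(-1/3) = -8203/2546 - 48479/3 = -123452143/7638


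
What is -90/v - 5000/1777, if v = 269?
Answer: -1504930/478013 ≈ -3.1483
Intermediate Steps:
-90/v - 5000/1777 = -90/269 - 5000/1777 = -1504930/478013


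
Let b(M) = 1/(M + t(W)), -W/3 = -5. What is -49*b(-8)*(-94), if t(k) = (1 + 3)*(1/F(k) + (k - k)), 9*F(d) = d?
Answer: -1645/2 ≈ -822.50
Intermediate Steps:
W = 15 (W = -3*(-5) = 15)
F(d) = d/9
t(k) = 36/k (t(k) = (1 + 3)*(1/(k/9) + (k - k)) = 4*(9/k + 0) = 4*(9/k) = 36/k)
b(M) = 1/(12/5 + M) (b(M) = 1/(M + 36/15) = 1/(M + 36*(1/15)) = 1/(M + 12/5) = 1/(12/5 + M))
-49*b(-8)*(-94) = -245/(12 + 5*(-8))*(-94) = -245/(12 - 40)*(-94) = -245/(-28)*(-94) = -245*(-1)/28*(-94) = -49*(-5/28)*(-94) = (35/4)*(-94) = -1645/2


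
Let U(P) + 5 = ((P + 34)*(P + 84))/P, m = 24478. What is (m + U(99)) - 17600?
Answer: 234922/33 ≈ 7118.9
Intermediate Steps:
U(P) = -5 + (34 + P)*(84 + P)/P (U(P) = -5 + ((P + 34)*(P + 84))/P = -5 + ((34 + P)*(84 + P))/P = -5 + (34 + P)*(84 + P)/P)
(m + U(99)) - 17600 = (24478 + (113 + 99 + 2856/99)) - 17600 = (24478 + (113 + 99 + 2856*(1/99))) - 17600 = (24478 + (113 + 99 + 952/33)) - 17600 = (24478 + 7948/33) - 17600 = 815722/33 - 17600 = 234922/33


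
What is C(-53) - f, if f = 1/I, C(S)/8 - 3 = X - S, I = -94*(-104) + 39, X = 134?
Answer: 14918799/9815 ≈ 1520.0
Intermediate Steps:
I = 9815 (I = 9776 + 39 = 9815)
C(S) = 1096 - 8*S (C(S) = 24 + 8*(134 - S) = 24 + (1072 - 8*S) = 1096 - 8*S)
f = 1/9815 ≈ 0.00010188
C(-53) - f = (1096 - 8*(-53)) - 1*1/9815 = (1096 + 424) - 1/9815 = 1520 - 1/9815 = 14918799/9815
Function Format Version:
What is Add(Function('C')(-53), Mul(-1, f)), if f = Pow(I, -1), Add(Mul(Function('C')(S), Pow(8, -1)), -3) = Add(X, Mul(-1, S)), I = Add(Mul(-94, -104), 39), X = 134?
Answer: Rational(14918799, 9815) ≈ 1520.0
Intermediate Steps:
I = 9815 (I = Add(9776, 39) = 9815)
Function('C')(S) = Add(1096, Mul(-8, S)) (Function('C')(S) = Add(24, Mul(8, Add(134, Mul(-1, S)))) = Add(24, Add(1072, Mul(-8, S))) = Add(1096, Mul(-8, S)))
f = Rational(1, 9815) (f = Pow(9815, -1) = Rational(1, 9815) ≈ 0.00010188)
Add(Function('C')(-53), Mul(-1, f)) = Add(Add(1096, Mul(-8, -53)), Mul(-1, Rational(1, 9815))) = Add(Add(1096, 424), Rational(-1, 9815)) = Add(1520, Rational(-1, 9815)) = Rational(14918799, 9815)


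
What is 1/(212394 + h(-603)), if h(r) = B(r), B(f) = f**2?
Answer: 1/576003 ≈ 1.7361e-6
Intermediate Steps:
h(r) = r**2
1/(212394 + h(-603)) = 1/(212394 + (-603)**2) = 1/(212394 + 363609) = 1/576003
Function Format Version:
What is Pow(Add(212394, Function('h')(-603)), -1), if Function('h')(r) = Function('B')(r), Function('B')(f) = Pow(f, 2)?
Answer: Rational(1, 576003) ≈ 1.7361e-6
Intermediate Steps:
Function('h')(r) = Pow(r, 2)
Pow(Add(212394, Function('h')(-603)), -1) = Pow(Add(212394, Pow(-603, 2)), -1) = Pow(Add(212394, 363609), -1) = Pow(576003, -1) = Rational(1, 576003)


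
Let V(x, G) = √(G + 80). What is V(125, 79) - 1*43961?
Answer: -43961 + √159 ≈ -43948.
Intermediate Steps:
V(x, G) = √(80 + G)
V(125, 79) - 1*43961 = √(80 + 79) - 1*43961 = √159 - 43961 = -43961 + √159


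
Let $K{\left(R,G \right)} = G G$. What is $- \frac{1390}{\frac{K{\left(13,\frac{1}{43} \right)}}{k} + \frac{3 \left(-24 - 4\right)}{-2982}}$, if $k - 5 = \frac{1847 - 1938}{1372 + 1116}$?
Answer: $- \frac{225341847569}{4584325} \approx -49155.0$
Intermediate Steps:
$K{\left(R,G \right)} = G^{2}$
$k = \frac{12349}{2488}$ ($k = 5 + \frac{1847 - 1938}{1372 + 1116} = 5 - \frac{91}{2488} = \frac{12349}{2488} \approx 4.9634$)
$- \frac{1390}{\frac{K{\left(13,\frac{1}{43} \right)}}{k} + \frac{3 \left(-24 - 4\right)}{-2982}} = - \frac{1390}{\frac{\left(\frac{1}{43}\right)^{2}}{\frac{12349}{2488}} + \frac{3 \left(-24 - 4\right)}{-2982}} = - \frac{1390}{\left(\frac{1}{43}\right)^{2} \cdot \frac{2488}{12349} + 3 \left(-28\right) \left(- \frac{1}{2982}\right)} = - \frac{1390}{\frac{1}{1849} \cdot \frac{2488}{12349} - - \frac{2}{71}} = - \frac{1390}{\frac{2488}{22833301} + \frac{2}{71}} = - \frac{1390}{\frac{45843250}{1621164371}} = \left(-1390\right) \frac{1621164371}{45843250} = - \frac{225341847569}{4584325}$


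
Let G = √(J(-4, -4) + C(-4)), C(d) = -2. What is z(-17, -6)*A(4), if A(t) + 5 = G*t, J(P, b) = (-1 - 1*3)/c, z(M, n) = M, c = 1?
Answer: 85 - 68*I*√6 ≈ 85.0 - 166.57*I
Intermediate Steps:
J(P, b) = -4 (J(P, b) = (-1 - 1*3)/1 = (-1 - 3)*1 = -4*1 = -4)
G = I*√6 (G = √(-4 - 2) = √(-6) = I*√6 ≈ 2.4495*I)
A(t) = -5 + I*t*√6 (A(t) = -5 + (I*√6)*t = -5 + I*t*√6)
z(-17, -6)*A(4) = -17*(-5 + I*4*√6) = -17*(-5 + 4*I*√6) = 85 - 68*I*√6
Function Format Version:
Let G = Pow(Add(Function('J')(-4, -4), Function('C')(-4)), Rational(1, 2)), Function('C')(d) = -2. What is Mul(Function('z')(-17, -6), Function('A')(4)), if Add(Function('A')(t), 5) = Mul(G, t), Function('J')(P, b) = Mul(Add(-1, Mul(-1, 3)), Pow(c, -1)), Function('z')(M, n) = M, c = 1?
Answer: Add(85, Mul(-68, I, Pow(6, Rational(1, 2)))) ≈ Add(85.000, Mul(-166.57, I))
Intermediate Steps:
Function('J')(P, b) = -4 (Function('J')(P, b) = Mul(Add(-1, Mul(-1, 3)), Pow(1, -1)) = Mul(Add(-1, -3), 1) = Mul(-4, 1) = -4)
G = Mul(I, Pow(6, Rational(1, 2))) (G = Pow(Add(-4, -2), Rational(1, 2)) = Pow(-6, Rational(1, 2)) = Mul(I, Pow(6, Rational(1, 2))) ≈ Mul(2.4495, I))
Function('A')(t) = Add(-5, Mul(I, t, Pow(6, Rational(1, 2)))) (Function('A')(t) = Add(-5, Mul(Mul(I, Pow(6, Rational(1, 2))), t)) = Add(-5, Mul(I, t, Pow(6, Rational(1, 2)))))
Mul(Function('z')(-17, -6), Function('A')(4)) = Mul(-17, Add(-5, Mul(I, 4, Pow(6, Rational(1, 2))))) = Mul(-17, Add(-5, Mul(4, I, Pow(6, Rational(1, 2))))) = Add(85, Mul(-68, I, Pow(6, Rational(1, 2))))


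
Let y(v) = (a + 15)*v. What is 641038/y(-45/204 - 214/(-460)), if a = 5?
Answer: 250645858/1913 ≈ 1.3102e+5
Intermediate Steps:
y(v) = 20*v (y(v) = (5 + 15)*v = 20*v)
641038/y(-45/204 - 214/(-460)) = 641038/((20*(-45/204 - 214/(-460)))) = 641038/((20*(-45*1/204 - 214*(-1/460)))) = 641038/((20*(-15/68 + 107/230))) = 641038/((20*(1913/7820))) = 641038/(1913/391) = 641038*(391/1913) = 250645858/1913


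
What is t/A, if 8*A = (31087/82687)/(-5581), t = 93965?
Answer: -346900849222840/31087 ≈ -1.1159e+10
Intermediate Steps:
A = -31087/3691809176 (A = ((31087/82687)/(-5581))/8 = ((31087*(1/82687))*(-1/5581))/8 = ((31087/82687)*(-1/5581))/8 = (1/8)*(-31087/461476147) = -31087/3691809176 ≈ -8.4205e-6)
t/A = 93965/(-31087/3691809176) = 93965*(-3691809176/31087) = -346900849222840/31087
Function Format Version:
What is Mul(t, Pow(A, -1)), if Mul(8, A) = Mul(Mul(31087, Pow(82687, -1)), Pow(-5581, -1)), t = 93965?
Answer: Rational(-346900849222840, 31087) ≈ -1.1159e+10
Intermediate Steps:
A = Rational(-31087, 3691809176) (A = Mul(Rational(1, 8), Mul(Mul(31087, Pow(82687, -1)), Pow(-5581, -1))) = Mul(Rational(1, 8), Mul(Mul(31087, Rational(1, 82687)), Rational(-1, 5581))) = Mul(Rational(1, 8), Mul(Rational(31087, 82687), Rational(-1, 5581))) = Mul(Rational(1, 8), Rational(-31087, 461476147)) = Rational(-31087, 3691809176) ≈ -8.4205e-6)
Mul(t, Pow(A, -1)) = Mul(93965, Pow(Rational(-31087, 3691809176), -1)) = Mul(93965, Rational(-3691809176, 31087)) = Rational(-346900849222840, 31087)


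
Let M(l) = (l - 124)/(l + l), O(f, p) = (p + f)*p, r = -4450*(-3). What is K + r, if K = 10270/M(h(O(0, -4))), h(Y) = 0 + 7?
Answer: 109090/9 ≈ 12121.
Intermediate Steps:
r = 13350
O(f, p) = p*(f + p) (O(f, p) = (f + p)*p = p*(f + p))
h(Y) = 7
M(l) = (-124 + l)/(2*l) (M(l) = (-124 + l)/((2*l)) = (-124 + l)*(1/(2*l)) = (-124 + l)/(2*l))
K = -11060/9 (K = 10270/(((½)*(-124 + 7)/7)) = 10270/(((½)*(⅐)*(-117))) = 10270/(-117/14) = 10270*(-14/117) = -11060/9 ≈ -1228.9)
K + r = -11060/9 + 13350 = 109090/9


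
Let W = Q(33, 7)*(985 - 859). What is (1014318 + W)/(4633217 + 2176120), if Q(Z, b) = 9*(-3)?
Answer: 112324/756593 ≈ 0.14846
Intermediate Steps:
Q(Z, b) = -27
W = -3402 (W = -27*(985 - 859) = -27*126 = -3402)
(1014318 + W)/(4633217 + 2176120) = (1014318 - 3402)/(4633217 + 2176120) = 1010916/6809337 = 1010916*(1/6809337) = 112324/756593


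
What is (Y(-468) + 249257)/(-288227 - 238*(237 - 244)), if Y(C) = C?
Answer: -248789/286561 ≈ -0.86819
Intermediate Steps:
(Y(-468) + 249257)/(-288227 - 238*(237 - 244)) = (-468 + 249257)/(-288227 - 238*(237 - 244)) = 248789/(-288227 - 238*(-7)) = 248789/(-288227 + 1666) = 248789/(-286561) = 248789*(-1/286561) = -248789/286561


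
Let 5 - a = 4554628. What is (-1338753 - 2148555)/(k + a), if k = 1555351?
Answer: 871827/749818 ≈ 1.1627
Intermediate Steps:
a = -4554623 (a = 5 - 1*4554628 = 5 - 4554628 = -4554623)
(-1338753 - 2148555)/(k + a) = (-1338753 - 2148555)/(1555351 - 4554623) = -3487308/(-2999272) = -3487308*(-1/2999272) = 871827/749818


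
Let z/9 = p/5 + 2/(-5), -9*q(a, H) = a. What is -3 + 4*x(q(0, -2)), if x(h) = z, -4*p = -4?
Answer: -51/5 ≈ -10.200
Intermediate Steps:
p = 1 (p = -¼*(-4) = 1)
q(a, H) = -a/9
z = -9/5 (z = 9*(1/5 + 2/(-5)) = 9*(1*(⅕) + 2*(-⅕)) = 9*(⅕ - ⅖) = 9*(-⅕) = -9/5 ≈ -1.8000)
x(h) = -9/5
-3 + 4*x(q(0, -2)) = -3 + 4*(-9/5) = -3 - 36/5 = -51/5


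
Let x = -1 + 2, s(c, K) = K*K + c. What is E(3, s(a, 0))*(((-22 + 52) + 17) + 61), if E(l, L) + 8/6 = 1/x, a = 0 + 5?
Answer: -36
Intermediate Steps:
a = 5
s(c, K) = c + K**2 (s(c, K) = K**2 + c = c + K**2)
x = 1
E(l, L) = -1/3 (E(l, L) = -4/3 + 1/1 = -4/3 + 1 = -1/3)
E(3, s(a, 0))*(((-22 + 52) + 17) + 61) = -(((-22 + 52) + 17) + 61)/3 = -((30 + 17) + 61)/3 = -(47 + 61)/3 = -1/3*108 = -36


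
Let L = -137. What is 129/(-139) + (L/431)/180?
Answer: -10026863/10783620 ≈ -0.92982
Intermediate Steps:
129/(-139) + (L/431)/180 = 129/(-139) - 137/431/180 = 129*(-1/139) - 137*1/431*(1/180) = -129/139 - 137/431*1/180 = -129/139 - 137/77580 = -10026863/10783620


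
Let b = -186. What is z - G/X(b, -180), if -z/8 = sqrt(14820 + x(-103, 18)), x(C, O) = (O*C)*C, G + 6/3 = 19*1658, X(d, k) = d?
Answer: 5250/31 - 8*sqrt(205782) ≈ -3459.7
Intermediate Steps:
G = 31500 (G = -2 + 19*1658 = -2 + 31502 = 31500)
x(C, O) = O*C**2 (x(C, O) = (C*O)*C = O*C**2)
z = -8*sqrt(205782) (z = -8*sqrt(14820 + 18*(-103)**2) = -8*sqrt(14820 + 18*10609) = -8*sqrt(14820 + 190962) = -8*sqrt(205782) ≈ -3629.1)
z - G/X(b, -180) = -8*sqrt(205782) - 31500/(-186) = -8*sqrt(205782) - 31500*(-1)/186 = -8*sqrt(205782) - 1*(-5250/31) = -8*sqrt(205782) + 5250/31 = 5250/31 - 8*sqrt(205782)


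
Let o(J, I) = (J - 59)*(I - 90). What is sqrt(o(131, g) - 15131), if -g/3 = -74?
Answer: I*sqrt(5627) ≈ 75.013*I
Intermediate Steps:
g = 222 (g = -3*(-74) = 222)
o(J, I) = (-90 + I)*(-59 + J) (o(J, I) = (-59 + J)*(-90 + I) = (-90 + I)*(-59 + J))
sqrt(o(131, g) - 15131) = sqrt((5310 - 90*131 - 59*222 + 222*131) - 15131) = sqrt((5310 - 11790 - 13098 + 29082) - 15131) = sqrt(9504 - 15131) = sqrt(-5627) = I*sqrt(5627)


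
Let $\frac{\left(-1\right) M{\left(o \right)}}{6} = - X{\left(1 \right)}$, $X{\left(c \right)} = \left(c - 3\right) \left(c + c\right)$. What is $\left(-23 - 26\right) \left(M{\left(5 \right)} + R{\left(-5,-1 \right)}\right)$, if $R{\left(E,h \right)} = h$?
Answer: $1225$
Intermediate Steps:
$X{\left(c \right)} = 2 c \left(-3 + c\right)$ ($X{\left(c \right)} = \left(-3 + c\right) 2 c = 2 c \left(-3 + c\right)$)
$M{\left(o \right)} = -24$ ($M{\left(o \right)} = - 6 \left(- 2 \cdot 1 \left(-3 + 1\right)\right) = - 6 \left(- 2 \cdot 1 \left(-2\right)\right) = - 6 \left(\left(-1\right) \left(-4\right)\right) = \left(-6\right) 4 = -24$)
$\left(-23 - 26\right) \left(M{\left(5 \right)} + R{\left(-5,-1 \right)}\right) = \left(-23 - 26\right) \left(-24 - 1\right) = \left(-23 - 26\right) \left(-25\right) = \left(-49\right) \left(-25\right) = 1225$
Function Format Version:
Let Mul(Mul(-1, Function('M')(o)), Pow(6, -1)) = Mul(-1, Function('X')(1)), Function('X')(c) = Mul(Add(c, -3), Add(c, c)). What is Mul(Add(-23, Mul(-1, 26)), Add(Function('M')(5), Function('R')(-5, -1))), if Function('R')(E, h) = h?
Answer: 1225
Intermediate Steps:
Function('X')(c) = Mul(2, c, Add(-3, c)) (Function('X')(c) = Mul(Add(-3, c), Mul(2, c)) = Mul(2, c, Add(-3, c)))
Function('M')(o) = -24 (Function('M')(o) = Mul(-6, Mul(-1, Mul(2, 1, Add(-3, 1)))) = Mul(-6, Mul(-1, Mul(2, 1, -2))) = Mul(-6, Mul(-1, -4)) = Mul(-6, 4) = -24)
Mul(Add(-23, Mul(-1, 26)), Add(Function('M')(5), Function('R')(-5, -1))) = Mul(Add(-23, Mul(-1, 26)), Add(-24, -1)) = Mul(Add(-23, -26), -25) = Mul(-49, -25) = 1225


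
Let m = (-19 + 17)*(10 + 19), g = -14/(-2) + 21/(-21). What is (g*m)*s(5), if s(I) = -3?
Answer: 1044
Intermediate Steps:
g = 6 (g = -14*(-½) + 21*(-1/21) = 7 - 1 = 6)
m = -58 (m = -2*29 = -58)
(g*m)*s(5) = (6*(-58))*(-3) = -348*(-3) = 1044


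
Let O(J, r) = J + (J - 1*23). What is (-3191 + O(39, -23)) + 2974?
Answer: -162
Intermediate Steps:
O(J, r) = -23 + 2*J (O(J, r) = J + (J - 23) = J + (-23 + J) = -23 + 2*J)
(-3191 + O(39, -23)) + 2974 = (-3191 + (-23 + 2*39)) + 2974 = (-3191 + (-23 + 78)) + 2974 = (-3191 + 55) + 2974 = -3136 + 2974 = -162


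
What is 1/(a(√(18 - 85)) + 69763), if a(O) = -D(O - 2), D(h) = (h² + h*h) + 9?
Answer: -I/(-69880*I + 8*√67) ≈ 1.431e-5 - 1.341e-8*I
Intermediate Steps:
D(h) = 9 + 2*h² (D(h) = (h² + h²) + 9 = 2*h² + 9 = 9 + 2*h²)
a(O) = -9 - 2*(-2 + O)² (a(O) = -(9 + 2*(O - 2)²) = -(9 + 2*(-2 + O)²) = -9 - 2*(-2 + O)²)
1/(a(√(18 - 85)) + 69763) = 1/((-9 - 2*(-2 + √(18 - 85))²) + 69763) = 1/((-9 - 2*(-2 + √(-67))²) + 69763) = 1/((-9 - 2*(-2 + I*√67)²) + 69763) = 1/(69754 - 2*(-2 + I*√67)²)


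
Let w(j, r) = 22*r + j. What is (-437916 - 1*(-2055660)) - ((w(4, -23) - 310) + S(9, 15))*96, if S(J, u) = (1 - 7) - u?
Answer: 1697712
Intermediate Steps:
S(J, u) = -6 - u
w(j, r) = j + 22*r
(-437916 - 1*(-2055660)) - ((w(4, -23) - 310) + S(9, 15))*96 = (-437916 - 1*(-2055660)) - (((4 + 22*(-23)) - 310) + (-6 - 1*15))*96 = (-437916 + 2055660) - (((4 - 506) - 310) + (-6 - 15))*96 = 1617744 - ((-502 - 310) - 21)*96 = 1617744 - (-812 - 21)*96 = 1617744 - (-833)*96 = 1617744 - 1*(-79968) = 1617744 + 79968 = 1697712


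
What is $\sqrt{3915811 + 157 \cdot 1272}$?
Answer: $\sqrt{4115515} \approx 2028.7$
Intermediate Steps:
$\sqrt{3915811 + 157 \cdot 1272} = \sqrt{3915811 + 199704} = \sqrt{4115515}$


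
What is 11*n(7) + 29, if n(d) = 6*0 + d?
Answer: 106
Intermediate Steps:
n(d) = d (n(d) = 0 + d = d)
11*n(7) + 29 = 11*7 + 29 = 77 + 29 = 106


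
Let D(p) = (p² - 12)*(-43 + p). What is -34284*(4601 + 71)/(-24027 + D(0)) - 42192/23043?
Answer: 409990782928/60195997 ≈ 6810.9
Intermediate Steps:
D(p) = (-43 + p)*(-12 + p²) (D(p) = (-12 + p²)*(-43 + p) = (-43 + p)*(-12 + p²))
-34284*(4601 + 71)/(-24027 + D(0)) - 42192/23043 = -34284*(4601 + 71)/(-24027 + (516 + 0³ - 43*0² - 12*0)) - 42192/23043 = -34284*4672/(-24027 + (516 + 0 - 43*0 + 0)) - 42192*1/23043 = -34284*4672/(-24027 + (516 + 0 + 0 + 0)) - 14064/7681 = -34284*4672/(-24027 + 516) - 14064/7681 = -34284/((-23511*1/4672)) - 14064/7681 = -34284/(-23511/4672) - 14064/7681 = -34284*(-4672/23511) - 14064/7681 = 53391616/7837 - 14064/7681 = 409990782928/60195997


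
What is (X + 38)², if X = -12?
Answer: 676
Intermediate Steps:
(X + 38)² = (-12 + 38)² = 26² = 676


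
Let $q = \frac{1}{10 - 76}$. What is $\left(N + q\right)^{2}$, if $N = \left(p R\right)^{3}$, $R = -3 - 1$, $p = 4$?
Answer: $\frac{73082093569}{4356} \approx 1.6777 \cdot 10^{7}$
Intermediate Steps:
$q = - \frac{1}{66}$ ($q = \frac{1}{-66} = - \frac{1}{66} \approx -0.015152$)
$R = -4$
$N = -4096$ ($N = \left(4 \left(-4\right)\right)^{3} = \left(-16\right)^{3} = -4096$)
$\left(N + q\right)^{2} = \left(-4096 - \frac{1}{66}\right)^{2} = \left(- \frac{270337}{66}\right)^{2} = \frac{73082093569}{4356}$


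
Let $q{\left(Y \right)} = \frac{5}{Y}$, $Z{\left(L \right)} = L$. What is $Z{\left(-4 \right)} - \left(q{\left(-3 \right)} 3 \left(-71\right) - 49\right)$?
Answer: $-310$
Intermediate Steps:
$Z{\left(-4 \right)} - \left(q{\left(-3 \right)} 3 \left(-71\right) - 49\right) = -4 - \left(\frac{5}{-3} \cdot 3 \left(-71\right) - 49\right) = -4 - \left(5 \left(- \frac{1}{3}\right) 3 \left(-71\right) - 49\right) = -4 - \left(\left(- \frac{5}{3}\right) 3 \left(-71\right) - 49\right) = -4 - \left(\left(-5\right) \left(-71\right) - 49\right) = -4 - \left(355 - 49\right) = -4 - 306 = -310$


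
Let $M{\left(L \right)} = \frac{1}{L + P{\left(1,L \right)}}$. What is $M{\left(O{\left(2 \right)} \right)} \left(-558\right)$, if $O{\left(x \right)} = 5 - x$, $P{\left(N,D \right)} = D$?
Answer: $-93$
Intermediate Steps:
$M{\left(L \right)} = \frac{1}{2 L}$ ($M{\left(L \right)} = \frac{1}{L + L} = \frac{1}{2 L}$)
$M{\left(O{\left(2 \right)} \right)} \left(-558\right) = \frac{1}{2 \left(5 - 2\right)} \left(-558\right) = \frac{1}{2 \cdot 3} \left(-558\right) = \frac{1}{2} \cdot \frac{1}{3} \left(-558\right) = \frac{1}{6} \left(-558\right) = -93$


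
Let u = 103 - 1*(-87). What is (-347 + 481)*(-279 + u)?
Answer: -11926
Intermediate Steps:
u = 190 (u = 103 + 87 = 190)
(-347 + 481)*(-279 + u) = (-347 + 481)*(-279 + 190) = 134*(-89) = -11926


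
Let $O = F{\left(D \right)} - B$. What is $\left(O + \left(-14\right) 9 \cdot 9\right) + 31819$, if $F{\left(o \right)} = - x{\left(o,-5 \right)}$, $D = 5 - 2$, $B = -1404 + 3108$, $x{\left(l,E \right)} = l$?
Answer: $28978$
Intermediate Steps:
$B = 1704$
$D = 3$ ($D = 5 - 2 = 3$)
$F{\left(o \right)} = - o$
$O = -1707$ ($O = \left(-1\right) 3 - 1704 = -3 - 1704 = -1707$)
$\left(O + \left(-14\right) 9 \cdot 9\right) + 31819 = \left(-1707 + \left(-14\right) 9 \cdot 9\right) + 31819 = \left(-1707 - 1134\right) + 31819 = -2841 + 31819 = 28978$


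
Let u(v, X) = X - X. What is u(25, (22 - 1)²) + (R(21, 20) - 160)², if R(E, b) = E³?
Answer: 82828201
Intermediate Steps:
u(v, X) = 0
u(25, (22 - 1)²) + (R(21, 20) - 160)² = 0 + (21³ - 160)² = 0 + (9261 - 160)² = 0 + 9101² = 0 + 82828201 = 82828201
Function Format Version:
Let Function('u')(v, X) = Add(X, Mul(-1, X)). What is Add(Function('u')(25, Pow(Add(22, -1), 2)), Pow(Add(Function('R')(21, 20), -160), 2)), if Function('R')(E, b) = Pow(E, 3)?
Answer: 82828201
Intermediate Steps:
Function('u')(v, X) = 0
Add(Function('u')(25, Pow(Add(22, -1), 2)), Pow(Add(Function('R')(21, 20), -160), 2)) = Add(0, Pow(Add(Pow(21, 3), -160), 2)) = Add(0, Pow(Add(9261, -160), 2)) = Add(0, Pow(9101, 2)) = Add(0, 82828201) = 82828201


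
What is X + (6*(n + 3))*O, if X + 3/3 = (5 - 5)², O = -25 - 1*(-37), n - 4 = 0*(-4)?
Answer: 503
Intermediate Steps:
n = 4 (n = 4 + 0*(-4) = 4 + 0 = 4)
O = 12 (O = -25 + 37 = 12)
X = -1 (X = -1 + (5 - 5)² = -1 + 0² = -1 + 0 = -1)
X + (6*(n + 3))*O = -1 + (6*(4 + 3))*12 = -1 + (6*7)*12 = -1 + 42*12 = -1 + 504 = 503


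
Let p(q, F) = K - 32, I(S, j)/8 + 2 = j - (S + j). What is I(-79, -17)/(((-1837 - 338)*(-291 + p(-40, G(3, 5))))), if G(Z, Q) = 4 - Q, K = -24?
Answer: 616/754725 ≈ 0.00081619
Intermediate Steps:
I(S, j) = -16 - 8*S (I(S, j) = -16 + 8*(j - (S + j)) = -16 + 8*(j + (-S - j)) = -16 + 8*(-S) = -16 - 8*S)
p(q, F) = -56 (p(q, F) = -24 - 32 = -56)
I(-79, -17)/(((-1837 - 338)*(-291 + p(-40, G(3, 5))))) = (-16 - 8*(-79))/(((-1837 - 338)*(-291 - 56))) = (-16 + 632)/((-2175*(-347))) = 616/754725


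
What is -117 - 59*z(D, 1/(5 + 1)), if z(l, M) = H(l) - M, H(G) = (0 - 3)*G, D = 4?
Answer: 3605/6 ≈ 600.83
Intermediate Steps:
H(G) = -3*G
z(l, M) = -M - 3*l (z(l, M) = -3*l - M = -M - 3*l)
-117 - 59*z(D, 1/(5 + 1)) = -117 - 59*(-1/(5 + 1) - 3*4) = -117 - 59*(-1/6 - 12) = -117 - 59*(-1*⅙ - 12) = -117 - 59*(-⅙ - 12) = -117 - 59*(-73/6) = -117 + 4307/6 = 3605/6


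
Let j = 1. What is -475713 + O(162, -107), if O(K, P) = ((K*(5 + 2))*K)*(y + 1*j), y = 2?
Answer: 75411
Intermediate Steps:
O(K, P) = 21*K² (O(K, P) = ((K*(5 + 2))*K)*(2 + 1*1) = ((K*7)*K)*(2 + 1) = ((7*K)*K)*3 = (7*K²)*3 = 21*K²)
-475713 + O(162, -107) = -475713 + 21*162² = -475713 + 21*26244 = -475713 + 551124 = 75411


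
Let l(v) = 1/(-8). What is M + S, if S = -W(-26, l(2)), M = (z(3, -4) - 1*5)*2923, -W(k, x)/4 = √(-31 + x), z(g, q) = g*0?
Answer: -14615 + I*√498 ≈ -14615.0 + 22.316*I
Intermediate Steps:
z(g, q) = 0
l(v) = -⅛
W(k, x) = -4*√(-31 + x)
M = -14615 (M = (0 - 1*5)*2923 = (0 - 5)*2923 = -5*2923 = -14615)
S = I*√498 (S = -(-4)*√(-31 - ⅛) = -(-4)*√(-249/8) = -(-4)*I*√498/4 = -(-1)*I*√498 = I*√498 ≈ 22.316*I)
M + S = -14615 + I*√498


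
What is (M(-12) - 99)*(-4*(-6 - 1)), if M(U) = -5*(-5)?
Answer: -2072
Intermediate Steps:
M(U) = 25
(M(-12) - 99)*(-4*(-6 - 1)) = (25 - 99)*(-4*(-6 - 1)) = -(-296)*(-7) = -74*28 = -2072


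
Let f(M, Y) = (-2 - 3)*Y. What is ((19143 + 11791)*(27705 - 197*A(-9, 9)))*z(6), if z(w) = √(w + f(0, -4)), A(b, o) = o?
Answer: 802180488*√26 ≈ 4.0903e+9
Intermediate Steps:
f(M, Y) = -5*Y
z(w) = √(20 + w) (z(w) = √(w - 5*(-4)) = √(w + 20) = √(20 + w))
((19143 + 11791)*(27705 - 197*A(-9, 9)))*z(6) = ((19143 + 11791)*(27705 - 197*9))*√(20 + 6) = (30934*(27705 - 1773))*√26 = (30934*25932)*√26 = 802180488*√26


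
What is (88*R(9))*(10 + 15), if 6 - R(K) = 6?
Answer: 0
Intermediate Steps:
R(K) = 0 (R(K) = 6 - 1*6 = 6 - 6 = 0)
(88*R(9))*(10 + 15) = (88*0)*(10 + 15) = 0*25 = 0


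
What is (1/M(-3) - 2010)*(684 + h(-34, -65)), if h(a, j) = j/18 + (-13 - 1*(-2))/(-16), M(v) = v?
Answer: -591490325/432 ≈ -1.3692e+6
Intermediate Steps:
h(a, j) = 11/16 + j/18 (h(a, j) = j*(1/18) + (-13 + 2)*(-1/16) = j/18 - 11*(-1/16) = j/18 + 11/16 = 11/16 + j/18)
(1/M(-3) - 2010)*(684 + h(-34, -65)) = (1/(-3) - 2010)*(684 + (11/16 + (1/18)*(-65))) = (-⅓ - 2010)*(684 + (11/16 - 65/18)) = -6031*(684 - 421/144)/3 = -6031/3*98075/144 = -591490325/432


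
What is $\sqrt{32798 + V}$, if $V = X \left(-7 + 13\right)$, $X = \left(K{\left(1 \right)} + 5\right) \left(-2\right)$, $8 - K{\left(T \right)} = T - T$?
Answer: $\sqrt{32642} \approx 180.67$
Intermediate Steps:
$K{\left(T \right)} = 8$ ($K{\left(T \right)} = 8 - \left(T - T\right) = 8 - 0 = 8 + 0 = 8$)
$X = -26$ ($X = \left(8 + 5\right) \left(-2\right) = 13 \left(-2\right) = -26$)
$V = -156$ ($V = - 26 \left(-7 + 13\right) = \left(-26\right) 6 = -156$)
$\sqrt{32798 + V} = \sqrt{32798 - 156} = \sqrt{32642}$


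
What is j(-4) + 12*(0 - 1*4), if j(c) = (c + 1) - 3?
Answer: -54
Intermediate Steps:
j(c) = -2 + c (j(c) = (1 + c) - 3 = -2 + c)
j(-4) + 12*(0 - 1*4) = (-2 - 4) + 12*(0 - 1*4) = -6 + 12*(0 - 4) = -6 + 12*(-4) = -6 - 48 = -54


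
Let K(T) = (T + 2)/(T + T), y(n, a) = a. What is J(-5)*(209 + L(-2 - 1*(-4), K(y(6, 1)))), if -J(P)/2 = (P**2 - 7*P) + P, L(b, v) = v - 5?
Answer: -22605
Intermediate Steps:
K(T) = (2 + T)/(2*T) (K(T) = (2 + T)/((2*T)) = (2 + T)*(1/(2*T)) = (2 + T)/(2*T))
L(b, v) = -5 + v
J(P) = -2*P**2 + 12*P (J(P) = -2*((P**2 - 7*P) + P) = -2*(P**2 - 6*P) = -2*P**2 + 12*P)
J(-5)*(209 + L(-2 - 1*(-4), K(y(6, 1)))) = (2*(-5)*(6 - 1*(-5)))*(209 + (-5 + (1/2)*(2 + 1)/1)) = (2*(-5)*(6 + 5))*(209 + (-5 + (1/2)*1*3)) = (2*(-5)*11)*(209 + (-5 + 3/2)) = -110*(209 - 7/2) = -110*411/2 = -22605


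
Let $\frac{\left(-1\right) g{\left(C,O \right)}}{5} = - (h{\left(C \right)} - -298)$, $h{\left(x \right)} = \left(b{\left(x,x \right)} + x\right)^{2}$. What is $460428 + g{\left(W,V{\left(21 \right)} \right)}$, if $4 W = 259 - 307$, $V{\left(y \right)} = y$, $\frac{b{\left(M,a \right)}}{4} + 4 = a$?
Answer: $490798$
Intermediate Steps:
$b{\left(M,a \right)} = -16 + 4 a$
$h{\left(x \right)} = \left(-16 + 5 x\right)^{2}$ ($h{\left(x \right)} = \left(\left(-16 + 4 x\right) + x\right)^{2} = \left(-16 + 5 x\right)^{2}$)
$W = -12$ ($W = \frac{259 - 307}{4} = \frac{1}{4} \left(-48\right) = -12$)
$g{\left(C,O \right)} = 1490 + 5 \left(-16 + 5 C\right)^{2}$ ($g{\left(C,O \right)} = - 5 \left(- (\left(-16 + 5 C\right)^{2} - -298)\right) = - 5 \left(- (\left(-16 + 5 C\right)^{2} + 298)\right) = - 5 \left(- (298 + \left(-16 + 5 C\right)^{2})\right) = - 5 \left(-298 - \left(-16 + 5 C\right)^{2}\right) = 1490 + 5 \left(-16 + 5 C\right)^{2}$)
$460428 + g{\left(W,V{\left(21 \right)} \right)} = 460428 + \left(1490 + 5 \left(-16 + 5 \left(-12\right)\right)^{2}\right) = 460428 + \left(1490 + 5 \left(-16 - 60\right)^{2}\right) = 460428 + \left(1490 + 5 \left(-76\right)^{2}\right) = 460428 + \left(1490 + 5 \cdot 5776\right) = 460428 + \left(1490 + 28880\right) = 460428 + 30370 = 490798$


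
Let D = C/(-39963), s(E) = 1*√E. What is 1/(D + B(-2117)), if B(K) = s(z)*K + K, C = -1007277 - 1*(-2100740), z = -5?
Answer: -69890502858/880221830025289 + 68998705677*I*√5/880221830025289 ≈ -7.9401e-5 + 0.00017528*I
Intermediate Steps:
C = 1093463 (C = -1007277 + 2100740 = 1093463)
s(E) = √E
B(K) = K + I*K*√5 (B(K) = √(-5)*K + K = (I*√5)*K + K = I*K*√5 + K = K + I*K*√5)
D = -156209/5709 (D = 1093463/(-39963) = 1093463*(-1/39963) = -156209/5709 ≈ -27.362)
1/(D + B(-2117)) = 1/(-156209/5709 - 2117*(1 + I*√5)) = 1/(-156209/5709 + (-2117 - 2117*I*√5)) = 1/(-12242162/5709 - 2117*I*√5)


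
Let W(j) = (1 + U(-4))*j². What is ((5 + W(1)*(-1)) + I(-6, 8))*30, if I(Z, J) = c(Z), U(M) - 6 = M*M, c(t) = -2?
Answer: -600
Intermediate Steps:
U(M) = 6 + M² (U(M) = 6 + M*M = 6 + M²)
I(Z, J) = -2
W(j) = 23*j² (W(j) = (1 + (6 + (-4)²))*j² = (1 + (6 + 16))*j² = (1 + 22)*j² = 23*j²)
((5 + W(1)*(-1)) + I(-6, 8))*30 = ((5 + (23*1²)*(-1)) - 2)*30 = ((5 + (23*1)*(-1)) - 2)*30 = ((5 + 23*(-1)) - 2)*30 = ((5 - 23) - 2)*30 = (-18 - 2)*30 = -20*30 = -600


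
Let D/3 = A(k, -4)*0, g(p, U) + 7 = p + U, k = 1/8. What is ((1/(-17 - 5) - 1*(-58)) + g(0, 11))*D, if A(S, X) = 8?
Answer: 0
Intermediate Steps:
k = 1/8 ≈ 0.12500
g(p, U) = -7 + U + p (g(p, U) = -7 + (p + U) = -7 + (U + p) = -7 + U + p)
D = 0 (D = 3*(8*0) = 3*0 = 0)
((1/(-17 - 5) - 1*(-58)) + g(0, 11))*D = ((1/(-17 - 5) - 1*(-58)) + (-7 + 11 + 0))*0 = ((1/(-22) + 58) + 4)*0 = ((-1/22 + 58) + 4)*0 = (1275/22 + 4)*0 = (1363/22)*0 = 0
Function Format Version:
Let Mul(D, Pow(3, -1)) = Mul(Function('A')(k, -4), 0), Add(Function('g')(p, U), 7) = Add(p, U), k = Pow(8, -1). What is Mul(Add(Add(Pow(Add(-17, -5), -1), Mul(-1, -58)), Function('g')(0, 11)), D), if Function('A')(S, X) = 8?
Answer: 0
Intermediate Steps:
k = Rational(1, 8) ≈ 0.12500
Function('g')(p, U) = Add(-7, U, p) (Function('g')(p, U) = Add(-7, Add(p, U)) = Add(-7, Add(U, p)) = Add(-7, U, p))
D = 0 (D = Mul(3, Mul(8, 0)) = Mul(3, 0) = 0)
Mul(Add(Add(Pow(Add(-17, -5), -1), Mul(-1, -58)), Function('g')(0, 11)), D) = Mul(Add(Add(Pow(Add(-17, -5), -1), Mul(-1, -58)), Add(-7, 11, 0)), 0) = Mul(Add(Add(Pow(-22, -1), 58), 4), 0) = Mul(Add(Add(Rational(-1, 22), 58), 4), 0) = Mul(Add(Rational(1275, 22), 4), 0) = Mul(Rational(1363, 22), 0) = 0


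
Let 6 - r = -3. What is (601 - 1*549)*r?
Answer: 468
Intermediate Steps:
r = 9 (r = 6 - 1*(-3) = 6 + 3 = 9)
(601 - 1*549)*r = (601 - 1*549)*9 = (601 - 549)*9 = 52*9 = 468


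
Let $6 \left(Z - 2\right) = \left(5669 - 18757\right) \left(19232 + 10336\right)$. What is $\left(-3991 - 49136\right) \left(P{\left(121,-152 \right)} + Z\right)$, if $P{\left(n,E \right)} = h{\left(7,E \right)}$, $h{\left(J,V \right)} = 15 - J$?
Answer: $3426566864058$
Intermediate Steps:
$Z = -64497662$ ($Z = 2 + \frac{\left(5669 - 18757\right) \left(19232 + 10336\right)}{6} = 2 + \frac{\left(-13088\right) 29568}{6} = 2 + \frac{1}{6} \left(-386985984\right) = 2 - 64497664 = -64497662$)
$P{\left(n,E \right)} = 8$ ($P{\left(n,E \right)} = 15 - 7 = 8$)
$\left(-3991 - 49136\right) \left(P{\left(121,-152 \right)} + Z\right) = \left(-3991 - 49136\right) \left(8 - 64497662\right) = \left(-53127\right) \left(-64497654\right) = 3426566864058$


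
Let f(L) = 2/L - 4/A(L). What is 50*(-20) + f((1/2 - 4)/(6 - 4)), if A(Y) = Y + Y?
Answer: -1000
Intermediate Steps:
A(Y) = 2*Y
f(L) = 0 (f(L) = 2/L - 4*1/(2*L) = 2/L - 2/L = 0)
50*(-20) + f((1/2 - 4)/(6 - 4)) = 50*(-20) + 0 = -1000 + 0 = -1000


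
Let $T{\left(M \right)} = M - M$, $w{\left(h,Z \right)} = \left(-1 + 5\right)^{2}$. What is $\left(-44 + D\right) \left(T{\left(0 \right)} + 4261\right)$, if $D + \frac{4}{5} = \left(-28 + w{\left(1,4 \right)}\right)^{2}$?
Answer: $\frac{2113456}{5} \approx 4.2269 \cdot 10^{5}$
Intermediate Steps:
$w{\left(h,Z \right)} = 16$ ($w{\left(h,Z \right)} = 4^{2} = 16$)
$D = \frac{716}{5}$ ($D = - \frac{4}{5} + \left(-28 + 16\right)^{2} = - \frac{4}{5} + \left(-12\right)^{2} = - \frac{4}{5} + 144 = \frac{716}{5} \approx 143.2$)
$T{\left(M \right)} = 0$
$\left(-44 + D\right) \left(T{\left(0 \right)} + 4261\right) = \left(-44 + \frac{716}{5}\right) \left(0 + 4261\right) = \frac{496}{5} \cdot 4261 = \frac{2113456}{5}$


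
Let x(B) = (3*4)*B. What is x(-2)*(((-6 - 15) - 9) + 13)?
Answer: 408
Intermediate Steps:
x(B) = 12*B
x(-2)*(((-6 - 15) - 9) + 13) = (12*(-2))*(((-6 - 15) - 9) + 13) = -24*((-21 - 9) + 13) = -24*(-30 + 13) = -24*(-17) = 408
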